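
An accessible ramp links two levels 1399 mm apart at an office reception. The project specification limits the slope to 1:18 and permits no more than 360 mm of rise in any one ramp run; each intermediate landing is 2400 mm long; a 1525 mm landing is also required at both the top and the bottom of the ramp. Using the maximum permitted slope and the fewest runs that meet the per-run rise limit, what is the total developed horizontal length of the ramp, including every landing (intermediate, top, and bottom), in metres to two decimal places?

35.43 m

⌈1399/360⌉ = 4 ramp runs. That means 3 intermediate landings.
Horizontal run for 1399 mm of rise at 1:18 is 1399 × 18 = 25182 mm.
Intermediate landings: 3 × 2400 = 7200 mm.
Top and bottom landings: 2 × 1525 = 3050 mm.
Total = 25182 + 7200 + 3050 = 35432 mm.
= 35.43 m.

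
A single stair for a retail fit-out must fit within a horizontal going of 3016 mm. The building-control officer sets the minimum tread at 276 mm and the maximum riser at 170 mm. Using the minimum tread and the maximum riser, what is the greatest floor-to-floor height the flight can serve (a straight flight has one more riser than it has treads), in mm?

1870 mm

Treads that fit: ⌊3016 / 276⌋ = 10.
Risers = treads + 1 = 11.
Maximum height = 11 × 170 = 1870 mm.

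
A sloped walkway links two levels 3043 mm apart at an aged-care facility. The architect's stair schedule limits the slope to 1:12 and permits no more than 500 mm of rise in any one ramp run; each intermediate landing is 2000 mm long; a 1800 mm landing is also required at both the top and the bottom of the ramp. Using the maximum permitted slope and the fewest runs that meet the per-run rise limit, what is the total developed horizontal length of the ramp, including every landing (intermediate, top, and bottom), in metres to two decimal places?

52.12 m

3043 / 500 = 6.086 → round up to 7 ramp runs. That means 6 intermediate landings.
Ramp run (horizontal) at 1:12: 3043 × 12 = 36516 mm.
Intermediate landings: 6 × 2000 = 12000 mm.
Top and bottom landings: 2 × 1800 = 3600 mm.
Total = 36516 + 12000 + 3600 = 52116 mm.
= 52.12 m.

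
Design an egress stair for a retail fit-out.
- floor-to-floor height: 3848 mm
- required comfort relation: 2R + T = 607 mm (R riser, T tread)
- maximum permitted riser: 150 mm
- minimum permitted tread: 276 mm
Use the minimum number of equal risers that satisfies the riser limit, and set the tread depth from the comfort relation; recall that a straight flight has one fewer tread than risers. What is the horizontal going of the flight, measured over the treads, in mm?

3848 / 150 = 25.653 → round up to 26 risers.
Each riser is 3848/26 = 148 mm (≤ 150 mm).
T = 607 − 2·148 = 311 mm, which satisfies the 276 mm minimum.
Going = (26 − 1) × 311 = 7775 mm.

7775 mm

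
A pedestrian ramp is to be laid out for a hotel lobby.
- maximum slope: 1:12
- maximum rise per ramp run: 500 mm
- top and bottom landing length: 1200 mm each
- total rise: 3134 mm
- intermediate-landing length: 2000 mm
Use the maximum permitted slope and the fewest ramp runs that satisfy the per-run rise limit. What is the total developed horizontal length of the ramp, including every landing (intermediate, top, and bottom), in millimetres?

52008 mm

⌈3134/500⌉ = 7 ramp runs. That means 6 intermediate landings.
Ramp run (horizontal) at 1:12: 3134 × 12 = 37608 mm.
Intermediate landings: 6 × 2000 = 12000 mm.
Top and bottom landings: 2 × 1200 = 2400 mm.
Total = 37608 + 12000 + 2400 = 52008 mm.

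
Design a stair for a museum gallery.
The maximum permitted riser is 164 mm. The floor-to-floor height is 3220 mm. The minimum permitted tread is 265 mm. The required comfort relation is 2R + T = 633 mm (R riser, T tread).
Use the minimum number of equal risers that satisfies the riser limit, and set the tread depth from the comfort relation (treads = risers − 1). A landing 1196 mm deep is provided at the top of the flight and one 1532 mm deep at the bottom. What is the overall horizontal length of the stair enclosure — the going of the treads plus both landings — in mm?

8637 mm

⌈3220/164⌉ = 20 risers.
R = 3220 ÷ 20 = 161 mm.
From 2R + T = 633: T = 633 − 322 = 311 mm.
Treads = 20 − 1 = 19; going = 19 × 311 = 5909 mm.
Enclosure = 5909 + 1196 + 1532 = 8637 mm.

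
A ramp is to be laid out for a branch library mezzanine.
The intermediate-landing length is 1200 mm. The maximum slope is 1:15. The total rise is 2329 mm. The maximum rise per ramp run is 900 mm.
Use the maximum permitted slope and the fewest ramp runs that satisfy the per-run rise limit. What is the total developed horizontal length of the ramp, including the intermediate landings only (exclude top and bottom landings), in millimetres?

37335 mm

2329 / 900 = 2.588 → round up to 3 ramp runs. That means 2 intermediate landings.
Ramp run (horizontal) at 1:15: 2329 × 15 = 34935 mm.
2 intermediate landings contribute 2 × 1200 = 2400 mm.
Developed length = 34935 + 2400 = 37335 mm.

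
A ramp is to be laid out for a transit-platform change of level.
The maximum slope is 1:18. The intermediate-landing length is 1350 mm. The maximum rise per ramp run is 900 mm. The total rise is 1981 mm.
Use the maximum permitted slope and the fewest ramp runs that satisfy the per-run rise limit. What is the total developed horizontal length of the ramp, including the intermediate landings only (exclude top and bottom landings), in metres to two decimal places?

At most 900 each: 1981/900 = 2.20, giving 3 ramp runs. That means 2 intermediate landings.
Ramp run (horizontal) at 1:18: 1981 × 18 = 35658 mm.
Intermediate landings: 2 × 1350 = 2700 mm.
Total developed length = 35658 + 2700 = 38358 mm.
= 38.36 m.

38.36 m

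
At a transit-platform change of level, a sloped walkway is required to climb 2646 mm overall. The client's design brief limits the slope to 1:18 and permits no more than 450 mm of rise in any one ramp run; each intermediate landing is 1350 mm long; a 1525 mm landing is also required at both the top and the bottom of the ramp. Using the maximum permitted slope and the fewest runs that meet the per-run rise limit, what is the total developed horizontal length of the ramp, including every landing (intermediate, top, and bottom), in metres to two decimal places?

⌈2646/450⌉ = 6 ramp runs. That means 5 intermediate landings.
Ramp run (horizontal) at 1:18: 2646 × 18 = 47628 mm.
Intermediate landings: 5 × 1350 = 6750 mm.
Top and bottom landings: 2 × 1525 = 3050 mm.
Total = 47628 + 6750 + 3050 = 57428 mm.
= 57.43 m.

57.43 m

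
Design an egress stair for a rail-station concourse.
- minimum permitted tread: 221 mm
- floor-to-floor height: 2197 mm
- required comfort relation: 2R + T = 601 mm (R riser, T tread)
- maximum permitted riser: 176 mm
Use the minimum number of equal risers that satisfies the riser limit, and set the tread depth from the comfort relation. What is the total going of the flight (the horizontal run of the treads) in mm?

2197 / 176 = 12.48, so 13 risers are needed.
R = 2197 ÷ 13 = 169 mm.
Tread T = 601 − 2 × 169 = 263 mm (≥ 221 mm).
13 risers give 12 treads; going = 12 × 263 = 3156 mm.

3156 mm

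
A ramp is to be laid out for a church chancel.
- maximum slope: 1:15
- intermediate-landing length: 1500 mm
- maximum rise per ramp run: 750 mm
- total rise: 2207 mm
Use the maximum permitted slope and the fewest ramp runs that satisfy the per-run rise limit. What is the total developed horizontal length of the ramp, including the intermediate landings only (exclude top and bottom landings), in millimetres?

2207 / 750 = 2.94, so 3 ramp runs are needed. That means 2 intermediate landings.
Ramp run (horizontal) at 1:15: 2207 × 15 = 33105 mm.
2 intermediate landings contribute 2 × 1500 = 3000 mm.
Developed length = 33105 + 3000 = 36105 mm.

36105 mm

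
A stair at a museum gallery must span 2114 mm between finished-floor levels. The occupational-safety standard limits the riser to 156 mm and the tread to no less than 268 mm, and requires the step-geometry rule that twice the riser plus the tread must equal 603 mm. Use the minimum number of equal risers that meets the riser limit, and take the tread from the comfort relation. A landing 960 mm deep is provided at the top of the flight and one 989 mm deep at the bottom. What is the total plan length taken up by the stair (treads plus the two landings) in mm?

2114 / 156 = 13.551 → round up to 14 risers.
R = 2114 ÷ 14 = 151 mm.
From 2R + T = 603: T = 603 − 302 = 301 mm.
14 risers give 13 treads; going = 13 × 301 = 3913 mm.
Enclosure = 3913 + 960 + 989 = 5862 mm.

5862 mm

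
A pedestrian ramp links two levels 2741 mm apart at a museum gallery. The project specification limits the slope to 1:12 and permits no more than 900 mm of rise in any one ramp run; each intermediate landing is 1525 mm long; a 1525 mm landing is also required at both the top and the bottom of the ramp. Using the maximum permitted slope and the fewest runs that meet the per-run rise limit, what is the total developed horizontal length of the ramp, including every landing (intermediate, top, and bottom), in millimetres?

2741 / 900 = 3.046 → round up to 4 ramp runs. That means 3 intermediate landings.
Ramp run (horizontal) at 1:12: 2741 × 12 = 32892 mm.
Intermediate landings: 3 × 1525 = 4575 mm.
Top and bottom landings: 2 × 1525 = 3050 mm.
Total = 32892 + 4575 + 3050 = 40517 mm.

40517 mm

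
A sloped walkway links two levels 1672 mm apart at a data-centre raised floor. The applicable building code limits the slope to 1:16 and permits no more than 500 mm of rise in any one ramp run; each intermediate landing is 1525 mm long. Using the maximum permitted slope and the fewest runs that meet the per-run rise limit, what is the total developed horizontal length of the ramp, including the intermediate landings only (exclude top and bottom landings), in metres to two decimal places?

1672 / 500 = 3.344 → round up to 4 ramp runs. That means 3 intermediate landings.
Ramp run (horizontal) at 1:16: 1672 × 16 = 26752 mm.
3 intermediate landings contribute 3 × 1525 = 4575 mm.
Total developed length = 26752 + 4575 = 31327 mm.
= 31.33 m.

31.33 m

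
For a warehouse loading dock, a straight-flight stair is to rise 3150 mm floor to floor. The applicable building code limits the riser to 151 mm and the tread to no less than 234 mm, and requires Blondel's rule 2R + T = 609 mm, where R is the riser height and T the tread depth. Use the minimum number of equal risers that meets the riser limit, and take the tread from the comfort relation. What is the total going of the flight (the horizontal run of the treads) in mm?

At most 151 each: 3150/151 = 20.86, giving 21 risers.
Riser R = 3150 / 21 = 150 mm, within the 151 mm limit.
Tread T = 609 − 2 × 150 = 309 mm (≥ 234 mm).
Going = (21 − 1) × 309 = 6180 mm.

6180 mm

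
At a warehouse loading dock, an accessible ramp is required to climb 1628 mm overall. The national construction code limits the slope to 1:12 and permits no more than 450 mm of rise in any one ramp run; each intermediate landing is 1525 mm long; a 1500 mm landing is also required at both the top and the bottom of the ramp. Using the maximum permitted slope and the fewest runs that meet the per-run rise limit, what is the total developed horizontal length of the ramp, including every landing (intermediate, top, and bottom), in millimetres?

1628 / 450 = 3.618 → round up to 4 ramp runs. That means 3 intermediate landings.
Horizontal run for 1628 mm of rise at 1:12 is 1628 × 12 = 19536 mm.
Intermediate landings: 3 × 1525 = 4575 mm.
Top and bottom landings: 2 × 1500 = 3000 mm.
Total = 19536 + 4575 + 3000 = 27111 mm.

27111 mm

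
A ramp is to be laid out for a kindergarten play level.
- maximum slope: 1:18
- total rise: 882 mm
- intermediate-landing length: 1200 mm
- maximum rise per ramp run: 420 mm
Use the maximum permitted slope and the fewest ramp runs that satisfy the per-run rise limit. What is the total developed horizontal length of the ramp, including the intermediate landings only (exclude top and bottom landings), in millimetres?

18276 mm

At most 420 each: 882/420 = 2.10, giving 3 ramp runs. That means 2 intermediate landings.
Ramp run (horizontal) at 1:18: 882 × 18 = 15876 mm.
2 intermediate landings contribute 2 × 1200 = 2400 mm.
Total developed length = 15876 + 2400 = 18276 mm.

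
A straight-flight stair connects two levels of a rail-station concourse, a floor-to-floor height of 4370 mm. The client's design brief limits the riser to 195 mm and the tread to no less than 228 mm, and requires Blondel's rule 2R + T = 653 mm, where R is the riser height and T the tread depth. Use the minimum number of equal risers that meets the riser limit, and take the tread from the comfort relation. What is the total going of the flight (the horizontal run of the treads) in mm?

At most 195 each: 4370/195 = 22.41, giving 23 risers.
R = 4370 ÷ 23 = 190 mm.
T = 653 − 2·190 = 273 mm, which satisfies the 228 mm minimum.
Treads = 23 − 1 = 22; going = 22 × 273 = 6006 mm.

6006 mm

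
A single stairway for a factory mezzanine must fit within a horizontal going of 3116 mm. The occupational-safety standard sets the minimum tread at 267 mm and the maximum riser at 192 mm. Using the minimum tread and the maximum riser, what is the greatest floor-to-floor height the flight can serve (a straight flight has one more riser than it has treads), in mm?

3116 / 267 = 11.67, so 11 treads fit.
Risers = treads + 1 = 12.
Maximum height = 12 × 192 = 2304 mm.

2304 mm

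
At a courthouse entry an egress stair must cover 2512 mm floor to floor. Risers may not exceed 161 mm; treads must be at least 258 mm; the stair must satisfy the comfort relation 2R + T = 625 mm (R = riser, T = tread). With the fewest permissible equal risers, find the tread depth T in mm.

311 mm

2512 / 161 = 15.602 → round up to 16 risers.
Riser R = 2512 / 16 = 157 mm, within the 161 mm limit.
T = 625 − 2·157 = 311 mm, which satisfies the 258 mm minimum.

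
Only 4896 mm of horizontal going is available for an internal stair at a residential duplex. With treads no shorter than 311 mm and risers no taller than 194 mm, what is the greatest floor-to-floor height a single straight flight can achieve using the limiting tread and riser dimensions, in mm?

3104 mm

Treads that fit: ⌊4896 / 311⌋ = 15.
Risers = treads + 1 = 16.
Maximum height = 16 × 194 = 3104 mm.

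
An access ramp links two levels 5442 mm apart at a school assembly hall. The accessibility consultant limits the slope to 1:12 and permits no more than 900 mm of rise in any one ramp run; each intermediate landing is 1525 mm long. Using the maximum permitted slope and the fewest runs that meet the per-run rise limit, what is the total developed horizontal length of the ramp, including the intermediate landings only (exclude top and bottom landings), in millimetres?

At most 900 each: 5442/900 = 6.05, giving 7 ramp runs. That means 6 intermediate landings.
Horizontal run for 5442 mm of rise at 1:12 is 5442 × 12 = 65304 mm.
6 intermediate landings contribute 6 × 1525 = 9150 mm.
Developed length = 65304 + 9150 = 74454 mm.

74454 mm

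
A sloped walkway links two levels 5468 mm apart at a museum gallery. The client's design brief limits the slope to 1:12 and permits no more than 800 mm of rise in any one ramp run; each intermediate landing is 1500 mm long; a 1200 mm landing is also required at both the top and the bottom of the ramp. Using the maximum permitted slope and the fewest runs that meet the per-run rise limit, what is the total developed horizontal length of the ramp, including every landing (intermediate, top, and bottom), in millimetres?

77016 mm

At most 800 each: 5468/800 = 6.83, giving 7 ramp runs. That means 6 intermediate landings.
Horizontal run for 5468 mm of rise at 1:12 is 5468 × 12 = 65616 mm.
6 intermediate landings contribute 6 × 1500 = 9000 mm.
Top and bottom landings: 2 × 1200 = 2400 mm.
Total = 65616 + 9000 + 2400 = 77016 mm.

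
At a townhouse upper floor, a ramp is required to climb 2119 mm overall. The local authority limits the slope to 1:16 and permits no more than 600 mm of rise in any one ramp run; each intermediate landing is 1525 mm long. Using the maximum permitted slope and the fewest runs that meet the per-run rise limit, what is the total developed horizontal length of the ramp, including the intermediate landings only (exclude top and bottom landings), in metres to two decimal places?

⌈2119/600⌉ = 4 ramp runs. That means 3 intermediate landings.
Horizontal run for 2119 mm of rise at 1:16 is 2119 × 16 = 33904 mm.
Intermediate landings: 3 × 1525 = 4575 mm.
Developed length = 33904 + 4575 = 38479 mm.
= 38.48 m.

38.48 m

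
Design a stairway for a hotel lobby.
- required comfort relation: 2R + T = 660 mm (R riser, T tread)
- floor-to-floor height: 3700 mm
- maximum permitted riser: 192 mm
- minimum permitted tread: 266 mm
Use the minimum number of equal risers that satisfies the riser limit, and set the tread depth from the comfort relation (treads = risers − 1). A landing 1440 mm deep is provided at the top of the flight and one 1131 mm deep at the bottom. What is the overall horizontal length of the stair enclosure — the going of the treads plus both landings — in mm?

At most 192 each: 3700/192 = 19.27, giving 20 risers.
R = 3700 ÷ 20 = 185 mm.
T = 660 − 2·185 = 290 mm, which satisfies the 266 mm minimum.
20 risers give 19 treads; going = 19 × 290 = 5510 mm.
Add landings: 5510 + 1440 + 1131 = 8081 mm.

8081 mm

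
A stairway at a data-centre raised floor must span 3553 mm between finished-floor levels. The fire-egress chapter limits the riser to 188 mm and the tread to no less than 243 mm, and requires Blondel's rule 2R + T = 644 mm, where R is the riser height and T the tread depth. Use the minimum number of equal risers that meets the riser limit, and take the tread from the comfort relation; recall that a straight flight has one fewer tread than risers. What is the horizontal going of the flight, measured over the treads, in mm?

4860 mm

⌈3553/188⌉ = 19 risers.
R = 3553 ÷ 19 = 187 mm.
Tread T = 644 − 2 × 187 = 270 mm (≥ 243 mm).
19 risers give 18 treads; going = 18 × 270 = 4860 mm.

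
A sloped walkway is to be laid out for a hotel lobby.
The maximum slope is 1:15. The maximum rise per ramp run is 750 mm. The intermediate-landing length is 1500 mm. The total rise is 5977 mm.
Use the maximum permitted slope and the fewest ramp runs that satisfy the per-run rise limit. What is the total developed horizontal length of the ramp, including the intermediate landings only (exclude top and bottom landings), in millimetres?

At most 750 each: 5977/750 = 7.97, giving 8 ramp runs. That means 7 intermediate landings.
Horizontal run for 5977 mm of rise at 1:15 is 5977 × 15 = 89655 mm.
7 intermediate landings contribute 7 × 1500 = 10500 mm.
Total developed length = 89655 + 10500 = 100155 mm.

100155 mm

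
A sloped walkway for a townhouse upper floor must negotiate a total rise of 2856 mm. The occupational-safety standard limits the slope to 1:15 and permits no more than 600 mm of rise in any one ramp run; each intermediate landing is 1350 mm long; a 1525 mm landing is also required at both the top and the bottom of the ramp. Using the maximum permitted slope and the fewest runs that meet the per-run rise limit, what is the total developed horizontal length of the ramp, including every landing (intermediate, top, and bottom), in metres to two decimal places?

51.29 m

⌈2856/600⌉ = 5 ramp runs. That means 4 intermediate landings.
Ramp run (horizontal) at 1:15: 2856 × 15 = 42840 mm.
4 intermediate landings contribute 4 × 1350 = 5400 mm.
Top and bottom landings: 2 × 1525 = 3050 mm.
Total = 42840 + 5400 + 3050 = 51290 mm.
= 51.29 m.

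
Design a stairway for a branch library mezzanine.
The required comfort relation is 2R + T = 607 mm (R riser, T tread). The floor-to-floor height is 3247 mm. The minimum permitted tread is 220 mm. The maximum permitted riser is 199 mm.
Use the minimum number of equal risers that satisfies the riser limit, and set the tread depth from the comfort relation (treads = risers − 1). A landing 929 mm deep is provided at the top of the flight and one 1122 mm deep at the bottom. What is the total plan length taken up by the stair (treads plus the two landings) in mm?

At most 199 each: 3247/199 = 16.32, giving 17 risers.
R = 3247 ÷ 17 = 191 mm.
From 2R + T = 607: T = 607 − 382 = 225 mm.
Going = (17 − 1) × 225 = 3600 mm.
Add landings: 3600 + 929 + 1122 = 5651 mm.

5651 mm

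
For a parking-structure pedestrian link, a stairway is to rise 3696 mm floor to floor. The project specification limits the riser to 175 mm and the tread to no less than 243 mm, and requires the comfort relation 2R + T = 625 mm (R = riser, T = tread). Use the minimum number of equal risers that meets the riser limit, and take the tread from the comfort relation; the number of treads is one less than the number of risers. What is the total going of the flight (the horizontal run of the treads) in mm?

3696 / 175 = 21.12, so 22 risers are needed.
Riser R = 3696 / 22 = 168 mm, within the 175 mm limit.
From 2R + T = 625: T = 625 − 336 = 289 mm.
22 risers give 21 treads; going = 21 × 289 = 6069 mm.

6069 mm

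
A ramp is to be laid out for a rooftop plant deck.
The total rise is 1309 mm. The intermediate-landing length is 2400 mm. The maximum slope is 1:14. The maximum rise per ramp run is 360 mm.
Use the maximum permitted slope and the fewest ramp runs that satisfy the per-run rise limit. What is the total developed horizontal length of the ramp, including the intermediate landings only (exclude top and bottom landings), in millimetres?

25526 mm

1309 / 360 = 3.636 → round up to 4 ramp runs. That means 3 intermediate landings.
Ramp run (horizontal) at 1:14: 1309 × 14 = 18326 mm.
3 intermediate landings contribute 3 × 2400 = 7200 mm.
Total developed length = 18326 + 7200 = 25526 mm.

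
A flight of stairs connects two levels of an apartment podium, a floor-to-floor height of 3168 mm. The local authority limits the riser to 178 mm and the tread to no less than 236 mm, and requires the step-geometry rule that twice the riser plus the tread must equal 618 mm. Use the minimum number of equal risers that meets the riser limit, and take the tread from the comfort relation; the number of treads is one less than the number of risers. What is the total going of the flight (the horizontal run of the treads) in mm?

4522 mm

⌈3168/178⌉ = 18 risers.
Each riser is 3168/18 = 176 mm (≤ 178 mm).
From 2R + T = 618: T = 618 − 352 = 266 mm.
18 risers give 17 treads; going = 17 × 266 = 4522 mm.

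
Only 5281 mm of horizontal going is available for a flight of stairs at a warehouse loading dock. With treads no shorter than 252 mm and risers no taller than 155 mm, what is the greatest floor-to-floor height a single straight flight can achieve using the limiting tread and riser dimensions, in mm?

5281 / 252 = 20.96, so 20 treads fit.
Risers = treads + 1 = 21.
Maximum height = 21 × 155 = 3255 mm.

3255 mm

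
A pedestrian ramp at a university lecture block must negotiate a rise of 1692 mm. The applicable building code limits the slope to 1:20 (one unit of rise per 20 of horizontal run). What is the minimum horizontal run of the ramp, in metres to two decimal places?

At 1:20 the run is 20 × 1692 = 33840 mm.
33840 mm = 33.84 m.

33.84 m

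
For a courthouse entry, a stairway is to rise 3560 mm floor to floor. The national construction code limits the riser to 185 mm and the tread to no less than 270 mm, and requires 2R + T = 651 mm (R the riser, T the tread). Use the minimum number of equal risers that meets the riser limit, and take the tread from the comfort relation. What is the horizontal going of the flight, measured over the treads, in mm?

5605 mm

⌈3560/185⌉ = 20 risers.
Each riser is 3560/20 = 178 mm (≤ 185 mm).
From 2R + T = 651: T = 651 − 356 = 295 mm.
20 risers give 19 treads; going = 19 × 295 = 5605 mm.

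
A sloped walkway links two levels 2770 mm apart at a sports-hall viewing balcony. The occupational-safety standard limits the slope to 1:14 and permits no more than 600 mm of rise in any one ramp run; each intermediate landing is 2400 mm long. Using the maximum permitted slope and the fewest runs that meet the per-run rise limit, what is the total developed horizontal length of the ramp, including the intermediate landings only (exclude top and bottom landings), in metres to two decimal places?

2770 / 600 = 4.617 → round up to 5 ramp runs. That means 4 intermediate landings.
Horizontal run for 2770 mm of rise at 1:14 is 2770 × 14 = 38780 mm.
Intermediate landings: 4 × 2400 = 9600 mm.
Total developed length = 38780 + 9600 = 48380 mm.
= 48.38 m.

48.38 m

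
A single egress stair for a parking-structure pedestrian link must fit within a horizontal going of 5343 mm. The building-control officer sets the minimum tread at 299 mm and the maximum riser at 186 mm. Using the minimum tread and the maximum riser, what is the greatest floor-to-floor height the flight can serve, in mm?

3348 mm

Treads that fit: ⌊5343 / 299⌋ = 17.
Risers = treads + 1 = 18.
Maximum height = 18 × 186 = 3348 mm.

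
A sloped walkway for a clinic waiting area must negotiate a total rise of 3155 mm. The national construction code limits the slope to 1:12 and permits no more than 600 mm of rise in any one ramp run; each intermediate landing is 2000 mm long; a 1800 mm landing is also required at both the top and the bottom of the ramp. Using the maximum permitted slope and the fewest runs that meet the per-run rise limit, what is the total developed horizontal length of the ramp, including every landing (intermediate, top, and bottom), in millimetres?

3155 / 600 = 5.258 → round up to 6 ramp runs. That means 5 intermediate landings.
Ramp run (horizontal) at 1:12: 3155 × 12 = 37860 mm.
Intermediate landings: 5 × 2000 = 10000 mm.
Top and bottom landings: 2 × 1800 = 3600 mm.
Total = 37860 + 10000 + 3600 = 51460 mm.

51460 mm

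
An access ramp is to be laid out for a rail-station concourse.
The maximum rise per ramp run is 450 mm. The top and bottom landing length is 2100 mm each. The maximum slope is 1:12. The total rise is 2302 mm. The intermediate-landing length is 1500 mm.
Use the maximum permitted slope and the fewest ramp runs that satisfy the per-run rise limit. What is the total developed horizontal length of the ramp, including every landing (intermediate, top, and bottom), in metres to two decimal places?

At most 450 each: 2302/450 = 5.12, giving 6 ramp runs. That means 5 intermediate landings.
Horizontal run for 2302 mm of rise at 1:12 is 2302 × 12 = 27624 mm.
5 intermediate landings contribute 5 × 1500 = 7500 mm.
Top and bottom landings: 2 × 2100 = 4200 mm.
Total = 27624 + 7500 + 4200 = 39324 mm.
= 39.32 m.

39.32 m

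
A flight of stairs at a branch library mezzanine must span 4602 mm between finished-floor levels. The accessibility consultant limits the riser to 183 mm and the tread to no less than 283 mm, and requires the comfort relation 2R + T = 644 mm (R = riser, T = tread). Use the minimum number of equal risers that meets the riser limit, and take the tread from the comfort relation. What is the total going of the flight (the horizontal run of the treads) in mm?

At most 183 each: 4602/183 = 25.15, giving 26 risers.
R = 4602 ÷ 26 = 177 mm.
Tread T = 644 − 2 × 177 = 290 mm (≥ 283 mm).
26 risers give 25 treads; going = 25 × 290 = 7250 mm.

7250 mm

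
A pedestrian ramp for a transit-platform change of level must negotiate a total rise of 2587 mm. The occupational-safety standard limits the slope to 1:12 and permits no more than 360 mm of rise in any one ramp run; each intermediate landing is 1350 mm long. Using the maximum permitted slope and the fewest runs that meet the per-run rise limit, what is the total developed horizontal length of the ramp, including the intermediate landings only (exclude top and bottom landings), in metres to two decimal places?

2587 / 360 = 7.186 → round up to 8 ramp runs. That means 7 intermediate landings.
Horizontal run for 2587 mm of rise at 1:12 is 2587 × 12 = 31044 mm.
7 intermediate landings contribute 7 × 1350 = 9450 mm.
Total developed length = 31044 + 9450 = 40494 mm.
= 40.49 m.

40.49 m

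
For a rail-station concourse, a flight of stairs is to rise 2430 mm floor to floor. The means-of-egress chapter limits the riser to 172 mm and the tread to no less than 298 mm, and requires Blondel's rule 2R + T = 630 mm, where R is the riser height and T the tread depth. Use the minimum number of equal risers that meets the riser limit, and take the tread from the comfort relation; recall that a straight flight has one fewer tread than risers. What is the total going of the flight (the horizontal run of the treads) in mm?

2430 / 172 = 14.13, so 15 risers are needed.
Riser R = 2430 / 15 = 162 mm, within the 172 mm limit.
Tread T = 630 − 2 × 162 = 306 mm (≥ 298 mm).
Treads = 15 − 1 = 14; going = 14 × 306 = 4284 mm.

4284 mm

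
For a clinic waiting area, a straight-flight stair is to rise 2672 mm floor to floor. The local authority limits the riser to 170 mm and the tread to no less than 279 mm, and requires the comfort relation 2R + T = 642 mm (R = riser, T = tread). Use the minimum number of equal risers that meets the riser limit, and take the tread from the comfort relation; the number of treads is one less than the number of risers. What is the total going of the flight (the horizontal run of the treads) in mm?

At most 170 each: 2672/170 = 15.72, giving 16 risers.
Each riser is 2672/16 = 167 mm (≤ 170 mm).
T = 642 − 2·167 = 308 mm, which satisfies the 279 mm minimum.
16 risers give 15 treads; going = 15 × 308 = 4620 mm.

4620 mm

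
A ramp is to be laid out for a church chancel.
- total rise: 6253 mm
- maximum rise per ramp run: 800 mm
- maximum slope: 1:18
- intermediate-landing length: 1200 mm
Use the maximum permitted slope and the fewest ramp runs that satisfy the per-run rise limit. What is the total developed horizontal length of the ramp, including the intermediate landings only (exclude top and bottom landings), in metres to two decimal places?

120.95 m

6253 / 800 = 7.82, so 8 ramp runs are needed. That means 7 intermediate landings.
Ramp run (horizontal) at 1:18: 6253 × 18 = 112554 mm.
7 intermediate landings contribute 7 × 1200 = 8400 mm.
Total developed length = 112554 + 8400 = 120954 mm.
= 120.95 m.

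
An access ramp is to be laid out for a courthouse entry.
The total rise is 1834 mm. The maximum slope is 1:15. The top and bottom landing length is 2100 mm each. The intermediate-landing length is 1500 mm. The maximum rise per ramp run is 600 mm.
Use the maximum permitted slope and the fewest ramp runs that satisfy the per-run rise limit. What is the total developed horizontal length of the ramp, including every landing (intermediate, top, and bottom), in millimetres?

36210 mm

1834 / 600 = 3.057 → round up to 4 ramp runs. That means 3 intermediate landings.
Ramp run (horizontal) at 1:15: 1834 × 15 = 27510 mm.
3 intermediate landings contribute 3 × 1500 = 4500 mm.
Top and bottom landings: 2 × 2100 = 4200 mm.
Total = 27510 + 4500 + 4200 = 36210 mm.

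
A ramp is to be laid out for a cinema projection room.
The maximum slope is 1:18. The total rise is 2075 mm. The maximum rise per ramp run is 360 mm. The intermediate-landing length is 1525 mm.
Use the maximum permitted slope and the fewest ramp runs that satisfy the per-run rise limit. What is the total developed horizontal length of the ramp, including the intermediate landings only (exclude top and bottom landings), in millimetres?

At most 360 each: 2075/360 = 5.76, giving 6 ramp runs. That means 5 intermediate landings.
Ramp run (horizontal) at 1:18: 2075 × 18 = 37350 mm.
Intermediate landings: 5 × 1525 = 7625 mm.
Developed length = 37350 + 7625 = 44975 mm.

44975 mm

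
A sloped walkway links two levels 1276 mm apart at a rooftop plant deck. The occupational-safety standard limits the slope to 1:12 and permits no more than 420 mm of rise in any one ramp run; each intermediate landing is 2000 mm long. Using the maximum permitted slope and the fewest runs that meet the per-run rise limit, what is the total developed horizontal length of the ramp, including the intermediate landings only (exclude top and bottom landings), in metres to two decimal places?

21.31 m

1276 / 420 = 3.038 → round up to 4 ramp runs. That means 3 intermediate landings.
Horizontal run for 1276 mm of rise at 1:12 is 1276 × 12 = 15312 mm.
3 intermediate landings contribute 3 × 2000 = 6000 mm.
Developed length = 15312 + 6000 = 21312 mm.
= 21.31 m.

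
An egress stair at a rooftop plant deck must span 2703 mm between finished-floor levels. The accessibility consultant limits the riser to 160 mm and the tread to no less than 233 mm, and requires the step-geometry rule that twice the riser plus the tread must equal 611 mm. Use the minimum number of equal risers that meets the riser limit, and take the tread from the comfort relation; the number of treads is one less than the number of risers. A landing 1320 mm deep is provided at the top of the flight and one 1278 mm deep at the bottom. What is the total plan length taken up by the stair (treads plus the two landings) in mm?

7286 mm

2703 / 160 = 16.894 → round up to 17 risers.
R = 2703 ÷ 17 = 159 mm.
T = 611 − 2·159 = 293 mm, which satisfies the 233 mm minimum.
Going = (17 − 1) × 293 = 4688 mm.
Enclosure = 4688 + 1320 + 1278 = 7286 mm.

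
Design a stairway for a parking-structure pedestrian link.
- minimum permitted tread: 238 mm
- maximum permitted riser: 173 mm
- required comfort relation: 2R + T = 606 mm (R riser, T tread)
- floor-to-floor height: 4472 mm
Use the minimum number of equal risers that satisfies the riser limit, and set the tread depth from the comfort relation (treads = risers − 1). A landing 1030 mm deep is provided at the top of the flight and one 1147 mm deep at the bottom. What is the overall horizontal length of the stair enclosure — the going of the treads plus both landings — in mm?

8727 mm

4472 / 173 = 25.85, so 26 risers are needed.
Each riser is 4472/26 = 172 mm (≤ 173 mm).
From 2R + T = 606: T = 606 − 344 = 262 mm.
Treads = 26 − 1 = 25; going = 25 × 262 = 6550 mm.
Enclosure = 6550 + 1030 + 1147 = 8727 mm.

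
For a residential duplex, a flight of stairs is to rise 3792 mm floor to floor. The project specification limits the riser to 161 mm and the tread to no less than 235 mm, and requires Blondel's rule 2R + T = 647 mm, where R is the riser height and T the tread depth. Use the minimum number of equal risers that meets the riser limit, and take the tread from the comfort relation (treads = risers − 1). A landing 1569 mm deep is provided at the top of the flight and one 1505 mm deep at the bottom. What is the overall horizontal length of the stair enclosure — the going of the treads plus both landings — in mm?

3792 / 161 = 23.55, so 24 risers are needed.
R = 3792 ÷ 24 = 158 mm.
From 2R + T = 647: T = 647 − 316 = 331 mm.
Going = (24 − 1) × 331 = 7613 mm.
Enclosure = 7613 + 1569 + 1505 = 10687 mm.

10687 mm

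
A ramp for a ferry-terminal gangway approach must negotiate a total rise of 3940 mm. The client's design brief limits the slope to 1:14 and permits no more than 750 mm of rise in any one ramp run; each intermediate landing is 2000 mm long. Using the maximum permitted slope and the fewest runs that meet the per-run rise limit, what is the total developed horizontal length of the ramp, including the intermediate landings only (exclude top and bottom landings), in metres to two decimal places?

3940 / 750 = 5.25, so 6 ramp runs are needed. That means 5 intermediate landings.
Horizontal run for 3940 mm of rise at 1:14 is 3940 × 14 = 55160 mm.
Intermediate landings: 5 × 2000 = 10000 mm.
Developed length = 55160 + 10000 = 65160 mm.
= 65.16 m.

65.16 m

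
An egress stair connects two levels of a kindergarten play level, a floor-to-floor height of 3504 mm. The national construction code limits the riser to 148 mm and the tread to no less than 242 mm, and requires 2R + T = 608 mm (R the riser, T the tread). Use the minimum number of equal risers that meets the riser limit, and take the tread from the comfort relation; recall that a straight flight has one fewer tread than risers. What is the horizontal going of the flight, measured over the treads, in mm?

7268 mm

3504 / 148 = 23.68, so 24 risers are needed.
Riser R = 3504 / 24 = 146 mm, within the 148 mm limit.
Tread T = 608 − 2 × 146 = 316 mm (≥ 242 mm).
24 risers give 23 treads; going = 23 × 316 = 7268 mm.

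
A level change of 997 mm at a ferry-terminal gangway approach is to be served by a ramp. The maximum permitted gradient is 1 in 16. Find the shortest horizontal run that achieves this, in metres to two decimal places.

15.95 m

At 1:16 the run is 16 × 997 = 15952 mm.
15952 mm = 15.95 m.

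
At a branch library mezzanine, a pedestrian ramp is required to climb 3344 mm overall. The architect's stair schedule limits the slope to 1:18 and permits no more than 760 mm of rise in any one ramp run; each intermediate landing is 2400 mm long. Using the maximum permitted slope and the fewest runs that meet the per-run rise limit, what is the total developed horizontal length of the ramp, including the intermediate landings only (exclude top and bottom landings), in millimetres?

At most 760 each: 3344/760 = 4.40, giving 5 ramp runs. That means 4 intermediate landings.
Ramp run (horizontal) at 1:18: 3344 × 18 = 60192 mm.
Intermediate landings: 4 × 2400 = 9600 mm.
Developed length = 60192 + 9600 = 69792 mm.

69792 mm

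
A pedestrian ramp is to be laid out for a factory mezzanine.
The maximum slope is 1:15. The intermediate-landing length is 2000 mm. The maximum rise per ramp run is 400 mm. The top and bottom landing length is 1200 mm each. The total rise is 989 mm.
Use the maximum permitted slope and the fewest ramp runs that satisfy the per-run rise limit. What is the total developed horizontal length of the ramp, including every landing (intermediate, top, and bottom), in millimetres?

989 / 400 = 2.47, so 3 ramp runs are needed. That means 2 intermediate landings.
Ramp run (horizontal) at 1:15: 989 × 15 = 14835 mm.
2 intermediate landings contribute 2 × 2000 = 4000 mm.
Top and bottom landings: 2 × 1200 = 2400 mm.
Total = 14835 + 4000 + 2400 = 21235 mm.

21235 mm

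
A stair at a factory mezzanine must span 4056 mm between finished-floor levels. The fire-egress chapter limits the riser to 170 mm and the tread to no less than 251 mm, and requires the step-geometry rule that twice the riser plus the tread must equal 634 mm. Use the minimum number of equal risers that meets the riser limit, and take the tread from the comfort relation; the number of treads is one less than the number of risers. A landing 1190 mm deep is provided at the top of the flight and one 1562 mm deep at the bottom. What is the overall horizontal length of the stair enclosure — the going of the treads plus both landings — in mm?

4056 / 170 = 23.86, so 24 risers are needed.
R = 4056 ÷ 24 = 169 mm.
From 2R + T = 634: T = 634 − 338 = 296 mm.
Treads = 24 − 1 = 23; going = 23 × 296 = 6808 mm.
Enclosure = 6808 + 1190 + 1562 = 9560 mm.

9560 mm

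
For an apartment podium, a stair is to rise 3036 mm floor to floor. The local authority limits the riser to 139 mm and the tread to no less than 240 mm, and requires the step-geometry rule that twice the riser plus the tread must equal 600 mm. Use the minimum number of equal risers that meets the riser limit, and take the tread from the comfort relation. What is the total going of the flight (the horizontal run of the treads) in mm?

At most 139 each: 3036/139 = 21.84, giving 22 risers.
R = 3036 ÷ 22 = 138 mm.
T = 600 − 2·138 = 324 mm, which satisfies the 240 mm minimum.
Going = (22 − 1) × 324 = 6804 mm.

6804 mm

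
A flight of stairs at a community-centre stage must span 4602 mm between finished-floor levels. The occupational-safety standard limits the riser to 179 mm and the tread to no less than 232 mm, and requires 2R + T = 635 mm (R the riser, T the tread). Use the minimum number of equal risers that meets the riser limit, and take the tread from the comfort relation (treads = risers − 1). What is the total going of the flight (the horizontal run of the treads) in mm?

4602 / 179 = 25.709 → round up to 26 risers.
Each riser is 4602/26 = 177 mm (≤ 179 mm).
T = 635 − 2·177 = 281 mm, which satisfies the 232 mm minimum.
26 risers give 25 treads; going = 25 × 281 = 7025 mm.

7025 mm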